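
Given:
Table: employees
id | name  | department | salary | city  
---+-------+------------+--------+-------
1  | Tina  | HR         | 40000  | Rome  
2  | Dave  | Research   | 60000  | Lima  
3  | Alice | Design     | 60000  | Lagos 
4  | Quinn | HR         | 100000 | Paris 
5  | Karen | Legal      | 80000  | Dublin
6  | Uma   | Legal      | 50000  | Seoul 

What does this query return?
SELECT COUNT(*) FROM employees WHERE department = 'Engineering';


Counting rows where department = 'Engineering'


0


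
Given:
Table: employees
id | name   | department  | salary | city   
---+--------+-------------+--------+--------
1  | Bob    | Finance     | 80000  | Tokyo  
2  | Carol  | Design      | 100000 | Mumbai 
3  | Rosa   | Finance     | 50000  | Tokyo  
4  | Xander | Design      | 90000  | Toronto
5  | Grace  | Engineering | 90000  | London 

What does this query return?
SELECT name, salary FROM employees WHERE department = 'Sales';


Filtering: department = 'Sales'
Matching rows: 0

Empty result set (0 rows)


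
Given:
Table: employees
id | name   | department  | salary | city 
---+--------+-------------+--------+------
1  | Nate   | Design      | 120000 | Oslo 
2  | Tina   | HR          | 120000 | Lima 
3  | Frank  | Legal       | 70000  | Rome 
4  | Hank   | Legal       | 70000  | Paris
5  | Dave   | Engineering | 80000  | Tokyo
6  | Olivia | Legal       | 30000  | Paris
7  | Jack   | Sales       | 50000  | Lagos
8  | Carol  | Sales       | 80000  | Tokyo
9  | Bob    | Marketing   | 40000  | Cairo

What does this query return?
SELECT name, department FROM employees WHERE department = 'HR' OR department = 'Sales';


Filtering: department = 'HR' OR 'Sales'
Matching: 3 rows

3 rows:
Tina, HR
Jack, Sales
Carol, Sales


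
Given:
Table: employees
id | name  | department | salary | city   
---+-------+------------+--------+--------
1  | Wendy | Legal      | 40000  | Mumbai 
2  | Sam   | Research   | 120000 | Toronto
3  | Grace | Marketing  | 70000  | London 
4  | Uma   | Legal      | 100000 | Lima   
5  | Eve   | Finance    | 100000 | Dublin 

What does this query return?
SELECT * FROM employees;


SELECT * returns all 5 rows with all columns

5 rows:
1, Wendy, Legal, 40000, Mumbai
2, Sam, Research, 120000, Toronto
3, Grace, Marketing, 70000, London
4, Uma, Legal, 100000, Lima
5, Eve, Finance, 100000, Dublin


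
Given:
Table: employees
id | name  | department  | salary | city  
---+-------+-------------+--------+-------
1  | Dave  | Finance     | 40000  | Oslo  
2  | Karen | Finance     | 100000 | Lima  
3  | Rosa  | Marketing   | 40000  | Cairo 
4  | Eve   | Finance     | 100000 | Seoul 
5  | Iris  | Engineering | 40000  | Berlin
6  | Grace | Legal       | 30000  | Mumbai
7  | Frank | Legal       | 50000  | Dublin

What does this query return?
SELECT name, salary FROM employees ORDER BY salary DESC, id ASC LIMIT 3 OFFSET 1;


Sort by salary DESC (id ASC tiebreak), then skip 1 and take 3
Rows 2 through 4

3 rows:
Eve, 100000
Frank, 50000
Dave, 40000


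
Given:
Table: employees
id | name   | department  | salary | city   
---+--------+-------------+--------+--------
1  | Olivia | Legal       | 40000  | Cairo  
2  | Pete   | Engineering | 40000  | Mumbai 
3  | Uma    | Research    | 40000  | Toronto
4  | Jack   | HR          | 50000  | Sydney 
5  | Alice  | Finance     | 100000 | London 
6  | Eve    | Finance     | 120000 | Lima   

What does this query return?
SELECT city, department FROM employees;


Projecting columns: city, department

6 rows:
Cairo, Legal
Mumbai, Engineering
Toronto, Research
Sydney, HR
London, Finance
Lima, Finance


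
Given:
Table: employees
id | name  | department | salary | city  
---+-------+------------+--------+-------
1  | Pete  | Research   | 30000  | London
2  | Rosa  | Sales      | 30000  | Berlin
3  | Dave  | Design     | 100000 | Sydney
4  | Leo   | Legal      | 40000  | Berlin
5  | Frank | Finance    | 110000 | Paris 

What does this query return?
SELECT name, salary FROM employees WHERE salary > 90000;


Filtering: salary > 90000
Matching: 2 rows

2 rows:
Dave, 100000
Frank, 110000


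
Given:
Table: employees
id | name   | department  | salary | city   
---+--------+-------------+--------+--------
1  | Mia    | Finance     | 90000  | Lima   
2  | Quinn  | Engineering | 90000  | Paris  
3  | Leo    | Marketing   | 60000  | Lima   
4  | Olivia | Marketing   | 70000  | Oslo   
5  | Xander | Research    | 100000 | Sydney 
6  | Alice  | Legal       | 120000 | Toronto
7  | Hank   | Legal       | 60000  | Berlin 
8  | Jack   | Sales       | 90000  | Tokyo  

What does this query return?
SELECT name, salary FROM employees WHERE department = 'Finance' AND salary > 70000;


Filtering: department = 'Finance' AND salary > 70000
Matching: 1 rows

1 rows:
Mia, 90000


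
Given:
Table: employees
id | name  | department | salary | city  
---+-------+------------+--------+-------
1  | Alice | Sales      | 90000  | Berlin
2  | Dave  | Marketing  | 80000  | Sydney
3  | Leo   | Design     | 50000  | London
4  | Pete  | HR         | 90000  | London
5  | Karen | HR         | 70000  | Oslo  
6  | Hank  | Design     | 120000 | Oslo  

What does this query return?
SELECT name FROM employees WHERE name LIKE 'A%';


LIKE 'A%' matches names starting with 'A'
Matching: 1

1 rows:
Alice


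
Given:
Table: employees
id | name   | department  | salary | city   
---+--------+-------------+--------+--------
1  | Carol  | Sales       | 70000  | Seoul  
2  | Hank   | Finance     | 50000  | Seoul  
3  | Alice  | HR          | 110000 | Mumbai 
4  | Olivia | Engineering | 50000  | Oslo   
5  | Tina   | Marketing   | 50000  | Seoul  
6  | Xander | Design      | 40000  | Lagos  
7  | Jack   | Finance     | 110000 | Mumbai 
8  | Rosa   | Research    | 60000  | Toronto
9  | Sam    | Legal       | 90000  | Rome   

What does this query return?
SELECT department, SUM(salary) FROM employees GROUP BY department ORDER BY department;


Summing salary within each department:
  Design: 40000 = 40000
  Engineering: 50000 = 50000
  Finance: 50000 + 110000 = 160000
  HR: 110000 = 110000
  Legal: 90000 = 90000
  Marketing: 50000 = 50000
  Research: 60000 = 60000
  Sales: 70000 = 70000


8 groups:
Design, 40000
Engineering, 50000
Finance, 160000
HR, 110000
Legal, 90000
Marketing, 50000
Research, 60000
Sales, 70000


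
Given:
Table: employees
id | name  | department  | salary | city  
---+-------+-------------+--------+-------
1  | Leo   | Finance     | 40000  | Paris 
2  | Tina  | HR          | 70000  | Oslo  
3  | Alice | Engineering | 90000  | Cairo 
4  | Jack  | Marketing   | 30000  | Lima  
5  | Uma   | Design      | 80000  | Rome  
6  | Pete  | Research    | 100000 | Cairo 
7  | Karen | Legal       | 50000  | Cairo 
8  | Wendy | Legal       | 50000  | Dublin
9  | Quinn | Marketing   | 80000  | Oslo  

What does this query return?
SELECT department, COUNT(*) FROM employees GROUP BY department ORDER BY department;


Assigning each row to its department group:
  Leo -> Finance
  Tina -> HR
  Alice -> Engineering
  Jack -> Marketing
  Uma -> Design
  Pete -> Research
  Karen -> Legal
  Wendy -> Legal
  Quinn -> Marketing


7 groups:
Design, 1
Engineering, 1
Finance, 1
HR, 1
Legal, 2
Marketing, 2
Research, 1


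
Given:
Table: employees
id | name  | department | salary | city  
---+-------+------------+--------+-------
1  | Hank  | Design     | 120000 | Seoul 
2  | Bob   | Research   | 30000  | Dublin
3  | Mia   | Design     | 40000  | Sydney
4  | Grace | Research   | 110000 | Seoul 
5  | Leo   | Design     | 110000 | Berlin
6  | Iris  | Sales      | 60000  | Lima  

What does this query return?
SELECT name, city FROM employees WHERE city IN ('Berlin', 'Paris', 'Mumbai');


Filtering: city IN ('Berlin', 'Paris', 'Mumbai')
Matching: 1 rows

1 rows:
Leo, Berlin


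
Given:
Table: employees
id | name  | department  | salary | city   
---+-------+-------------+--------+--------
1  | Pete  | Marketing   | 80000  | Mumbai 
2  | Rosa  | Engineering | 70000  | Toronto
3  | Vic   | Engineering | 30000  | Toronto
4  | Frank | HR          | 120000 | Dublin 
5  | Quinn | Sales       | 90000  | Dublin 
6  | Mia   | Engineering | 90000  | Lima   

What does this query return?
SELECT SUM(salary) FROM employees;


SUM(salary) = 80000 + 70000 + 30000 + 120000 + 90000 + 90000 = 480000

480000


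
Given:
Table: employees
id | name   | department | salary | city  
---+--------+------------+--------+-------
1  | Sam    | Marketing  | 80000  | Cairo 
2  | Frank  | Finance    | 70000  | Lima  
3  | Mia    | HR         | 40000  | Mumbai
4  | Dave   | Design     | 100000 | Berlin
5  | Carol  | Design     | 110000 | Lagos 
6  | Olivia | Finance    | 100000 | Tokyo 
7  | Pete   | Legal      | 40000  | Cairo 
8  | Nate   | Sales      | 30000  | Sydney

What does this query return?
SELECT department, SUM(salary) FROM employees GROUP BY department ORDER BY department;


Summing salary within each department:
  Design: 100000 + 110000 = 210000
  Finance: 70000 + 100000 = 170000
  HR: 40000 = 40000
  Legal: 40000 = 40000
  Marketing: 80000 = 80000
  Sales: 30000 = 30000


6 groups:
Design, 210000
Finance, 170000
HR, 40000
Legal, 40000
Marketing, 80000
Sales, 30000


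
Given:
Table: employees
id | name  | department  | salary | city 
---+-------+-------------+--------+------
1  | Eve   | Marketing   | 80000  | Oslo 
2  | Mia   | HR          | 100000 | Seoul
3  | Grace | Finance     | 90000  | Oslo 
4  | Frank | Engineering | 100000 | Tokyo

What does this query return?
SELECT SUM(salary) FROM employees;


SUM(salary) = 80000 + 100000 + 90000 + 100000 = 370000

370000


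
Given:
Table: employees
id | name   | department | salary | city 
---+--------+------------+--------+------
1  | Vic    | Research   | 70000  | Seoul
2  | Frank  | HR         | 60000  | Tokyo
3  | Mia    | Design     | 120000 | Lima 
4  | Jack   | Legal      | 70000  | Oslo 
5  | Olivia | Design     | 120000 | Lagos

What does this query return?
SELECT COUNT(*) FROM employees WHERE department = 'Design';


Counting rows where department = 'Design'
  Mia -> MATCH
  Olivia -> MATCH


2


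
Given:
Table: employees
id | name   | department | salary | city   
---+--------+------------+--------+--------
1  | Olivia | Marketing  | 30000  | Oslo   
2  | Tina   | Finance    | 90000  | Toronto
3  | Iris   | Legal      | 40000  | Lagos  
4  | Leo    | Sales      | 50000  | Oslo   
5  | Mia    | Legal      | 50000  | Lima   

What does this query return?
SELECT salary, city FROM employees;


Projecting columns: salary, city

5 rows:
30000, Oslo
90000, Toronto
40000, Lagos
50000, Oslo
50000, Lima


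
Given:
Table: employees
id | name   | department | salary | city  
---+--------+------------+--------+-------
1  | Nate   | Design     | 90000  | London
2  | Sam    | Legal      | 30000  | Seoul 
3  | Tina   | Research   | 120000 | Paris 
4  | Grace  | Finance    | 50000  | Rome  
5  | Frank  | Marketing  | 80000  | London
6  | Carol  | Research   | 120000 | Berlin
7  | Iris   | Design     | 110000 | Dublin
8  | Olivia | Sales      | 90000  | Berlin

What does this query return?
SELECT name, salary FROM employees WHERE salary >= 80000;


Filtering: salary >= 80000
Matching: 6 rows

6 rows:
Nate, 90000
Tina, 120000
Frank, 80000
Carol, 120000
Iris, 110000
Olivia, 90000


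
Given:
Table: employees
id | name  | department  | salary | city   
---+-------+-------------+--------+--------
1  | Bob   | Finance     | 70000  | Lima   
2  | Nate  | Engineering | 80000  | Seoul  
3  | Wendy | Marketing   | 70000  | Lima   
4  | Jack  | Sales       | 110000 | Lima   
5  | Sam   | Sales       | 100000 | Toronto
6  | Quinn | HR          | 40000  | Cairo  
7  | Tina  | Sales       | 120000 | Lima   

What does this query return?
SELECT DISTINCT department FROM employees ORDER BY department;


All 'department' values (row order): Finance, Engineering, Marketing, Sales, Sales, HR, Sales
Removing duplicates leaves 5 unique value(s).

5 values:
Engineering
Finance
HR
Marketing
Sales


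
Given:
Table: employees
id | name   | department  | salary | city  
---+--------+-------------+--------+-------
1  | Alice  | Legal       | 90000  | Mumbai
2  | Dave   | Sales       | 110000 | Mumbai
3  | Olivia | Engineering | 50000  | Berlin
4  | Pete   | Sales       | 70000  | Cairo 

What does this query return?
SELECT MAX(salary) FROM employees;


Salaries: 90000, 110000, 50000, 70000
MAX = 110000

110000


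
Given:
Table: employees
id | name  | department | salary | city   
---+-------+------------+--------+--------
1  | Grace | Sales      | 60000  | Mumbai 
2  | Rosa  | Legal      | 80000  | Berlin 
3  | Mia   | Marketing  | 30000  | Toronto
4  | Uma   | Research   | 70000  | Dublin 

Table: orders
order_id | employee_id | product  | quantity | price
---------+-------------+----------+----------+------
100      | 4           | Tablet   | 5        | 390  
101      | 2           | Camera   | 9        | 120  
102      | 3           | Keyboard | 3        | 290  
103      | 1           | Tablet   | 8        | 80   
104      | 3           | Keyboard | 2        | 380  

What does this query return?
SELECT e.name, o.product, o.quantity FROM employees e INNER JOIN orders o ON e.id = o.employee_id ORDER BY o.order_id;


Joining employees.id = orders.employee_id:
  employee Uma (id=4) -> order Tablet
  employee Rosa (id=2) -> order Camera
  employee Mia (id=3) -> order Keyboard
  employee Grace (id=1) -> order Tablet
  employee Mia (id=3) -> order Keyboard


5 rows:
Uma, Tablet, 5
Rosa, Camera, 9
Mia, Keyboard, 3
Grace, Tablet, 8
Mia, Keyboard, 2


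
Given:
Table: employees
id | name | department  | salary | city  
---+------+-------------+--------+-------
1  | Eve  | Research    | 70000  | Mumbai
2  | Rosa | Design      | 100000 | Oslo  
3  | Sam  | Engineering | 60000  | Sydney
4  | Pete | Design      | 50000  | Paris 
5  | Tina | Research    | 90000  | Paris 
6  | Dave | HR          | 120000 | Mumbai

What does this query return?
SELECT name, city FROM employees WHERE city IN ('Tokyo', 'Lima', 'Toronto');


Filtering: city IN ('Tokyo', 'Lima', 'Toronto')
Matching: 0 rows

Empty result set (0 rows)


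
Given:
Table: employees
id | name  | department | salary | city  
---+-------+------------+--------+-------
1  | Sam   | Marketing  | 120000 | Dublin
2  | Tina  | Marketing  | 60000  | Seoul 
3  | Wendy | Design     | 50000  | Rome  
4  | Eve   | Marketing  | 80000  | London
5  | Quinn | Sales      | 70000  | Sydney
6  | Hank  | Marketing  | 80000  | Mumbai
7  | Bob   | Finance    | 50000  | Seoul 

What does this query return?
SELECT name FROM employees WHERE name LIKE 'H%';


LIKE 'H%' matches names starting with 'H'
Matching: 1

1 rows:
Hank


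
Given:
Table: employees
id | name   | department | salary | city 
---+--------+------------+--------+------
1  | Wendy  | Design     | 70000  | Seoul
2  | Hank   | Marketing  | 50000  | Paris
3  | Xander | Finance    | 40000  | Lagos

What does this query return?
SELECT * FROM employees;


SELECT * returns all 3 rows with all columns

3 rows:
1, Wendy, Design, 70000, Seoul
2, Hank, Marketing, 50000, Paris
3, Xander, Finance, 40000, Lagos


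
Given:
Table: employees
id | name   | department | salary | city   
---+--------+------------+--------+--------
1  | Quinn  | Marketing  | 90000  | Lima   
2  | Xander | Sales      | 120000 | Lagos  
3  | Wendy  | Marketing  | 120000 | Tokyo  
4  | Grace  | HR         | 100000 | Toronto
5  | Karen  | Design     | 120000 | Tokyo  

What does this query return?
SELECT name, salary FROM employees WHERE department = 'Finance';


Filtering: department = 'Finance'
Matching rows: 0

Empty result set (0 rows)


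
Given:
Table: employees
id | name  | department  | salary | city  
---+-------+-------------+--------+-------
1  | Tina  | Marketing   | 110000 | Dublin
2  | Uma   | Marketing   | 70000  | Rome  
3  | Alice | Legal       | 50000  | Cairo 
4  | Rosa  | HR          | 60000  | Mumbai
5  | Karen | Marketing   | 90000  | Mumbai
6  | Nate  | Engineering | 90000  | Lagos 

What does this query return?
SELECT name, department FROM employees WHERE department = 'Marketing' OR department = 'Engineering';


Filtering: department = 'Marketing' OR 'Engineering'
Matching: 4 rows

4 rows:
Tina, Marketing
Uma, Marketing
Karen, Marketing
Nate, Engineering


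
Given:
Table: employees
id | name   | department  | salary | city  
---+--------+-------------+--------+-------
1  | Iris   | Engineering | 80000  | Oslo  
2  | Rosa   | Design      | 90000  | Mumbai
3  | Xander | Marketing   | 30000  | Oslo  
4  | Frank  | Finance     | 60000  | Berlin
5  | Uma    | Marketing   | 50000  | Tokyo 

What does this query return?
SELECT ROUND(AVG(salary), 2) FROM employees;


SUM(salary) = 310000
COUNT = 5
ROUND(AVG, 2) = ROUND(310000 / 5, 2) = 62000.0

62000.0


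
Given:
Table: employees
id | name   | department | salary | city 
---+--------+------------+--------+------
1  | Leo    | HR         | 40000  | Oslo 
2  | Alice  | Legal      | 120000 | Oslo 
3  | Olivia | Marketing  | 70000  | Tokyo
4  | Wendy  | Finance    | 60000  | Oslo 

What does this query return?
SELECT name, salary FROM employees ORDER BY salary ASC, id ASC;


Sorting by salary ASC, then id ASC for ties

4 rows:
Leo, 40000
Wendy, 60000
Olivia, 70000
Alice, 120000


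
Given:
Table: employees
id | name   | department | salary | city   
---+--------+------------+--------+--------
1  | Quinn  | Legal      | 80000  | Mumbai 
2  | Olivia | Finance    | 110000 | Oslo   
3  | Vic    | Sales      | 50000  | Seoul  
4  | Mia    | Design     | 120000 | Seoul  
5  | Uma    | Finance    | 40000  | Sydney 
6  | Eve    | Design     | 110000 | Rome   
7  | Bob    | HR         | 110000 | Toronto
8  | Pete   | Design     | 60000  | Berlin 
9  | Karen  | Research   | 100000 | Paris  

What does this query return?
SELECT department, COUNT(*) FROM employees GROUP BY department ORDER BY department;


Assigning each row to its department group:
  Quinn -> Legal
  Olivia -> Finance
  Vic -> Sales
  Mia -> Design
  Uma -> Finance
  Eve -> Design
  Bob -> HR
  Pete -> Design
  Karen -> Research


6 groups:
Design, 3
Finance, 2
HR, 1
Legal, 1
Research, 1
Sales, 1


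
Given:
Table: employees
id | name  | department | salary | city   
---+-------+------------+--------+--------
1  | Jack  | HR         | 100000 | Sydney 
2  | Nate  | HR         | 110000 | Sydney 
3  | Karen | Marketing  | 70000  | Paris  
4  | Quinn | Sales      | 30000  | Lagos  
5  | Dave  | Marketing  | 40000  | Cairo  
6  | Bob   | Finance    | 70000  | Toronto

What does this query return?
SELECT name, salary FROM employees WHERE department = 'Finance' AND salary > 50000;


Filtering: department = 'Finance' AND salary > 50000
Matching: 1 rows

1 rows:
Bob, 70000


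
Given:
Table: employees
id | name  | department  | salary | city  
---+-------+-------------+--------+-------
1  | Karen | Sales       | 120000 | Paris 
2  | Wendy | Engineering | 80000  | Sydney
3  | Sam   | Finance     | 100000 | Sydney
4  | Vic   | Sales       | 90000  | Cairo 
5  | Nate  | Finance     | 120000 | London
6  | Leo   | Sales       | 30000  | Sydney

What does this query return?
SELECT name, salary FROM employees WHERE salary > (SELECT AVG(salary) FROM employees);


Subquery: AVG(salary) = 90000.0
Filtering: salary > 90000.0
  Karen (120000) -> MATCH
  Sam (100000) -> MATCH
  Nate (120000) -> MATCH


3 rows:
Karen, 120000
Sam, 100000
Nate, 120000


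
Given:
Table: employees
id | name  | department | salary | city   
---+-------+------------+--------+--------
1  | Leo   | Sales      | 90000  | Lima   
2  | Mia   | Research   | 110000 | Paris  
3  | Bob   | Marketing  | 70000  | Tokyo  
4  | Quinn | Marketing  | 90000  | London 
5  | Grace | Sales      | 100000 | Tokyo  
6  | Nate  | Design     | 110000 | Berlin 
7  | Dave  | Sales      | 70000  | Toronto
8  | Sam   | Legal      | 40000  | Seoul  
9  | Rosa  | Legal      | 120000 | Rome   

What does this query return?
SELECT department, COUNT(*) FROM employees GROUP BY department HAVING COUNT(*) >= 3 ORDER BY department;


Groups with count >= 3:
  Sales: 3 -> PASS
  Design: 1 -> filtered out
  Legal: 2 -> filtered out
  Marketing: 2 -> filtered out
  Research: 1 -> filtered out


1 groups:
Sales, 3


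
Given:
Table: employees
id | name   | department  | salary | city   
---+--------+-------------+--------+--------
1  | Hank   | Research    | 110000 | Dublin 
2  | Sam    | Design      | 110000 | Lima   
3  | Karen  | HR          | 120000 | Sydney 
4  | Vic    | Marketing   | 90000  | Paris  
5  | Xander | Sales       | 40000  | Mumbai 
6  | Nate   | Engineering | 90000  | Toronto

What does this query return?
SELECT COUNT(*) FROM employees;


COUNT(*) counts all rows

6


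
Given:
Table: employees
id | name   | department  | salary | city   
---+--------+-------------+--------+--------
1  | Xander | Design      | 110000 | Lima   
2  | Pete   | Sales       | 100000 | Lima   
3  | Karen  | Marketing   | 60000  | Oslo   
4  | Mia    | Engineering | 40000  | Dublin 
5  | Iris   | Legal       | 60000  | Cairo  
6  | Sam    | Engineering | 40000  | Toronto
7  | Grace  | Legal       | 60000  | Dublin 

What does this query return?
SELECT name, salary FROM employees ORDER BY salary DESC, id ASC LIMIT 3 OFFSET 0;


Sort by salary DESC (id ASC tiebreak), then skip 0 and take 3
Rows 1 through 3

3 rows:
Xander, 110000
Pete, 100000
Karen, 60000


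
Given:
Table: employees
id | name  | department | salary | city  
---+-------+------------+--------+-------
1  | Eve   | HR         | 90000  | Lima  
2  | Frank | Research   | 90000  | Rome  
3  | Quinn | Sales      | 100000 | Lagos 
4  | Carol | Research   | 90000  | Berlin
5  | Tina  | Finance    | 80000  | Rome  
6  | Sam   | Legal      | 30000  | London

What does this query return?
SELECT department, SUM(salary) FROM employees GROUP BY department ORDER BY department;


Summing salary within each department:
  Finance: 80000 = 80000
  HR: 90000 = 90000
  Legal: 30000 = 30000
  Research: 90000 + 90000 = 180000
  Sales: 100000 = 100000


5 groups:
Finance, 80000
HR, 90000
Legal, 30000
Research, 180000
Sales, 100000


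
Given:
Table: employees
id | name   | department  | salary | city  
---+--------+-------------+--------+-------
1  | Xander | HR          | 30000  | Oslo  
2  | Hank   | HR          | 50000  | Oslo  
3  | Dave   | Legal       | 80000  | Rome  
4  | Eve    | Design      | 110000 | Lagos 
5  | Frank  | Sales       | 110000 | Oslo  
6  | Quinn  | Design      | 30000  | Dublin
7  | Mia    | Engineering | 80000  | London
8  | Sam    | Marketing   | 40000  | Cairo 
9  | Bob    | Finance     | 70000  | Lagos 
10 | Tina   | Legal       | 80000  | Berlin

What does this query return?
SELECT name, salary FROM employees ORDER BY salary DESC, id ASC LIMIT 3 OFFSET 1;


Sort by salary DESC (id ASC tiebreak), then skip 1 and take 3
Rows 2 through 4

3 rows:
Frank, 110000
Dave, 80000
Mia, 80000


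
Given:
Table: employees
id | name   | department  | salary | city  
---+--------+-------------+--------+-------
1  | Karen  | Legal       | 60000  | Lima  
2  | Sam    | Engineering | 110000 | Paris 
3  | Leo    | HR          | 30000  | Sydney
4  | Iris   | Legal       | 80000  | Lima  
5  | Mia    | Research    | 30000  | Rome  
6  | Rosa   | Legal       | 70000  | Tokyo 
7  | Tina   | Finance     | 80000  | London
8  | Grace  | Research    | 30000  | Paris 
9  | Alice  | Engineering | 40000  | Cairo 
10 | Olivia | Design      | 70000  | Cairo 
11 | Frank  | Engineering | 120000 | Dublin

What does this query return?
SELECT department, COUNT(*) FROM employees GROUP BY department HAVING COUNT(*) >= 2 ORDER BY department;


Groups with count >= 2:
  Engineering: 3 -> PASS
  Legal: 3 -> PASS
  Research: 2 -> PASS
  Design: 1 -> filtered out
  Finance: 1 -> filtered out
  HR: 1 -> filtered out


3 groups:
Engineering, 3
Legal, 3
Research, 2


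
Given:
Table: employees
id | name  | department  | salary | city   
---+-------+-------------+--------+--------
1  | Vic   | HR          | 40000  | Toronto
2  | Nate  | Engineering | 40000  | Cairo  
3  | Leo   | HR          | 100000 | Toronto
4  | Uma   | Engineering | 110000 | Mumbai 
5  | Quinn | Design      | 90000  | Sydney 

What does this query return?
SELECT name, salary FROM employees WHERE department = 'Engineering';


Filtering: department = 'Engineering'
Matching rows: 2

2 rows:
Nate, 40000
Uma, 110000


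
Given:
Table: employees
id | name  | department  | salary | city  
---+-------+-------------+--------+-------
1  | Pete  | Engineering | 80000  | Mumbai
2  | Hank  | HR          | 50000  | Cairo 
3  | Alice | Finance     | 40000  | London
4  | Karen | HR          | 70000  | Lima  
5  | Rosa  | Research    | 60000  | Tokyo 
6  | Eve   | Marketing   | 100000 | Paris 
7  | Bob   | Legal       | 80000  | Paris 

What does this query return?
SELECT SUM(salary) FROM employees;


SUM(salary) = 80000 + 50000 + 40000 + 70000 + 60000 + 100000 + 80000 = 480000

480000


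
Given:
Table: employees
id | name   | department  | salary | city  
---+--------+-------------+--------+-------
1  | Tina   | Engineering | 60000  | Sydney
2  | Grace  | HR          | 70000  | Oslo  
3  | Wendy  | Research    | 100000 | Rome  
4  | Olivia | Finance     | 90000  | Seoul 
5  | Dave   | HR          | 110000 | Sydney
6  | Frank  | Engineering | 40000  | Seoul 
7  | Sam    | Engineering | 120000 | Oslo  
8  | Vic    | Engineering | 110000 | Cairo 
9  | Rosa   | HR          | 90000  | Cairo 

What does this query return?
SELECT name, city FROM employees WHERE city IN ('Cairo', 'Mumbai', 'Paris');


Filtering: city IN ('Cairo', 'Mumbai', 'Paris')
Matching: 2 rows

2 rows:
Vic, Cairo
Rosa, Cairo


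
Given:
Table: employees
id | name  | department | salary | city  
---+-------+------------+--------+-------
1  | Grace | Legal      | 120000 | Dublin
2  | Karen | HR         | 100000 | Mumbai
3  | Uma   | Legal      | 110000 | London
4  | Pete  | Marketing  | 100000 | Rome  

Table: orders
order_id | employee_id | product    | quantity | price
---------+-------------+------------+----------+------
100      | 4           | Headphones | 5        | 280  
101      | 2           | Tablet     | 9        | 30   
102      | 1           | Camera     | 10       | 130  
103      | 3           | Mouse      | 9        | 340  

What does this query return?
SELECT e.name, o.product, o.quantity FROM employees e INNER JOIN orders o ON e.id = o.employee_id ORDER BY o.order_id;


Joining employees.id = orders.employee_id:
  employee Pete (id=4) -> order Headphones
  employee Karen (id=2) -> order Tablet
  employee Grace (id=1) -> order Camera
  employee Uma (id=3) -> order Mouse


4 rows:
Pete, Headphones, 5
Karen, Tablet, 9
Grace, Camera, 10
Uma, Mouse, 9


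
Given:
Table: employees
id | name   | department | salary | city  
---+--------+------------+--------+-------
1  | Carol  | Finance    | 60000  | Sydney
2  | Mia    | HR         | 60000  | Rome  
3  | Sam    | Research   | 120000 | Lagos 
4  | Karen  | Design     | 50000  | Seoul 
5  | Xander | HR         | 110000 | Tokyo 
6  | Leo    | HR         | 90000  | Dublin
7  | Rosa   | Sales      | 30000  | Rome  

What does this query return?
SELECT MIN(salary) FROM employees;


Salaries: 60000, 60000, 120000, 50000, 110000, 90000, 30000
MIN = 30000

30000


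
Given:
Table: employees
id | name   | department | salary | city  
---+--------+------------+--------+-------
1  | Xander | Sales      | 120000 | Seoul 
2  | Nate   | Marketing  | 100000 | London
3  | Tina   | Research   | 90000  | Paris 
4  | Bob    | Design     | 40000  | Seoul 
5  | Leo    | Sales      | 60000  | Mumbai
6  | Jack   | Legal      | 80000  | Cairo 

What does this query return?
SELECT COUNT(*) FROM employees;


COUNT(*) counts all rows

6


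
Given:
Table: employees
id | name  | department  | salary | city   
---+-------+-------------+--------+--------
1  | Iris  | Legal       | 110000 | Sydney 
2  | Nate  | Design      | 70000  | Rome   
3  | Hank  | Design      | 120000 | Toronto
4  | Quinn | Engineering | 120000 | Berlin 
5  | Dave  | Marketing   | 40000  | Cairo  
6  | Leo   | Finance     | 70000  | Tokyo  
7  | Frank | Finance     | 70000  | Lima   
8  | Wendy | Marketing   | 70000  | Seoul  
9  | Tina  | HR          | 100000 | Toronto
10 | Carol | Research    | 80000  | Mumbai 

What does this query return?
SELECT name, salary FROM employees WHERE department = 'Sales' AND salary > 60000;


Filtering: department = 'Sales' AND salary > 60000
Matching: 0 rows

Empty result set (0 rows)


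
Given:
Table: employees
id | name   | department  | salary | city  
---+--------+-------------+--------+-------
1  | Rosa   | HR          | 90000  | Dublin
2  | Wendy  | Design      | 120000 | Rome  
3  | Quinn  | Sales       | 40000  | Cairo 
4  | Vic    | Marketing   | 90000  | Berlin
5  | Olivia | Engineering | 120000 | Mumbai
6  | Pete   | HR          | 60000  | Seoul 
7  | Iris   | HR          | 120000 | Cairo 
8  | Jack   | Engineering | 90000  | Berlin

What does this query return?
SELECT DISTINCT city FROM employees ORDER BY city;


All 'city' values (row order): Dublin, Rome, Cairo, Berlin, Mumbai, Seoul, Cairo, Berlin
Removing duplicates leaves 6 unique value(s).

6 values:
Berlin
Cairo
Dublin
Mumbai
Rome
Seoul


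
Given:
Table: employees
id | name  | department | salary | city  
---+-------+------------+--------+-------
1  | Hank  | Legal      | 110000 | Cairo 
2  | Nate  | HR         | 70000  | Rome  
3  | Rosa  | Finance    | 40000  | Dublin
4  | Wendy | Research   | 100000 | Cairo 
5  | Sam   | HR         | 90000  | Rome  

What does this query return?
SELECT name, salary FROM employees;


Projecting columns: name, salary

5 rows:
Hank, 110000
Nate, 70000
Rosa, 40000
Wendy, 100000
Sam, 90000


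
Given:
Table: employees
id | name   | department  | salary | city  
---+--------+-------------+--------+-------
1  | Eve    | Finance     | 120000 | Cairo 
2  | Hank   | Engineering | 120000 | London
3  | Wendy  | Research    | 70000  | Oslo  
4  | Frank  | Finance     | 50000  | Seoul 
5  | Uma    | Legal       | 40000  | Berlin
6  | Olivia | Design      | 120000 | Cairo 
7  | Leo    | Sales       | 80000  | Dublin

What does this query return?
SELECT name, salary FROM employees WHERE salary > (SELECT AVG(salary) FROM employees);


Subquery: AVG(salary) = 85714.29
Filtering: salary > 85714.29
  Eve (120000) -> MATCH
  Hank (120000) -> MATCH
  Olivia (120000) -> MATCH


3 rows:
Eve, 120000
Hank, 120000
Olivia, 120000


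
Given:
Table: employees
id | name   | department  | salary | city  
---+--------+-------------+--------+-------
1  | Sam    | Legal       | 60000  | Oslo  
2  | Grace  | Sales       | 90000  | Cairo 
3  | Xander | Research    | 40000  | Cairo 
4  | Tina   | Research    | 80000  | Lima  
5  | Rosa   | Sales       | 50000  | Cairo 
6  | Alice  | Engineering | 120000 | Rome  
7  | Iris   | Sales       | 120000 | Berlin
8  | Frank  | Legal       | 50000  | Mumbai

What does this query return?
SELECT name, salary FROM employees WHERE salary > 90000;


Filtering: salary > 90000
Matching: 2 rows

2 rows:
Alice, 120000
Iris, 120000


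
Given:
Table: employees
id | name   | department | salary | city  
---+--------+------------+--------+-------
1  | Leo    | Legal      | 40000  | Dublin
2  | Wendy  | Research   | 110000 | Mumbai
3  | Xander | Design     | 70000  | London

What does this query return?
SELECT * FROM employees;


SELECT * returns all 3 rows with all columns

3 rows:
1, Leo, Legal, 40000, Dublin
2, Wendy, Research, 110000, Mumbai
3, Xander, Design, 70000, London


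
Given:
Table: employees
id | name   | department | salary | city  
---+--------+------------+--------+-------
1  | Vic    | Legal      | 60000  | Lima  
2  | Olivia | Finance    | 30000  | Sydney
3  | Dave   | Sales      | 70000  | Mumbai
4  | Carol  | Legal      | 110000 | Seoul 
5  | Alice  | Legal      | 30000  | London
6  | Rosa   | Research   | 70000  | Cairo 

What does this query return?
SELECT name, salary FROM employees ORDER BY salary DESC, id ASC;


Sorting by salary DESC, then id ASC for ties

6 rows:
Carol, 110000
Dave, 70000
Rosa, 70000
Vic, 60000
Olivia, 30000
Alice, 30000


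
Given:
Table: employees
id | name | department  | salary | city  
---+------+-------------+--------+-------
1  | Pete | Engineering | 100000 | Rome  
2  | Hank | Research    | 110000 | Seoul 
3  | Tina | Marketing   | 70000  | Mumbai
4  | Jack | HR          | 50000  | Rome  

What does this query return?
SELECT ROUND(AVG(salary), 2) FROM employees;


SUM(salary) = 330000
COUNT = 4
ROUND(AVG, 2) = ROUND(330000 / 4, 2) = 82500.0

82500.0


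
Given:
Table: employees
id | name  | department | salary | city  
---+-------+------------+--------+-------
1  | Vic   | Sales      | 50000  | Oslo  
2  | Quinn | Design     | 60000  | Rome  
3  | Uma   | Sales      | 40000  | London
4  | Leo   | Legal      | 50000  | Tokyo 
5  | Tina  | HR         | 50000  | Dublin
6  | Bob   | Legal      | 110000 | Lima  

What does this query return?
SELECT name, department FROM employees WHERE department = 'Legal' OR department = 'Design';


Filtering: department = 'Legal' OR 'Design'
Matching: 3 rows

3 rows:
Quinn, Design
Leo, Legal
Bob, Legal


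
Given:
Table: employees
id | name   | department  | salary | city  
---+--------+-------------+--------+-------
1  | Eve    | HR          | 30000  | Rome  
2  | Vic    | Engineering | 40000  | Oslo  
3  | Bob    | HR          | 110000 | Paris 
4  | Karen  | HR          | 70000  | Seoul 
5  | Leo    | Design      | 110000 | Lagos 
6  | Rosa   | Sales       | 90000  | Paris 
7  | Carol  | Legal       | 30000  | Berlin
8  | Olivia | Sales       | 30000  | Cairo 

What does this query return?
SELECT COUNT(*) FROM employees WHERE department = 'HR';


Counting rows where department = 'HR'
  Eve -> MATCH
  Bob -> MATCH
  Karen -> MATCH


3


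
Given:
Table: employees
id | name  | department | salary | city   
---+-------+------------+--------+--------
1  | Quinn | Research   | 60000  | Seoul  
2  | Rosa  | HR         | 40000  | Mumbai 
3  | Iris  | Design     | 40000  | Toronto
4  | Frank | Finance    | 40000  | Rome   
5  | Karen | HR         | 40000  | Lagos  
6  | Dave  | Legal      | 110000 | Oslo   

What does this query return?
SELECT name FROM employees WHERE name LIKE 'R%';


LIKE 'R%' matches names starting with 'R'
Matching: 1

1 rows:
Rosa


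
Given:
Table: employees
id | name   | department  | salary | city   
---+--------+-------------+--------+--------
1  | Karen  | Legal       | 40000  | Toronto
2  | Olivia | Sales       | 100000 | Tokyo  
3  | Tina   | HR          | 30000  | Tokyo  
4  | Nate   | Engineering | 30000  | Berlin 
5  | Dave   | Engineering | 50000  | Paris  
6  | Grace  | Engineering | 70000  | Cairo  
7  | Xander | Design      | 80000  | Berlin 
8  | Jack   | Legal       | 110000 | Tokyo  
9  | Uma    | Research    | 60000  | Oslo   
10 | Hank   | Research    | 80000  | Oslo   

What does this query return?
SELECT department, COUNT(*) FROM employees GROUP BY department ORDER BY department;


Assigning each row to its department group:
  Karen -> Legal
  Olivia -> Sales
  Tina -> HR
  Nate -> Engineering
  Dave -> Engineering
  Grace -> Engineering
  Xander -> Design
  Jack -> Legal
  Uma -> Research
  Hank -> Research


6 groups:
Design, 1
Engineering, 3
HR, 1
Legal, 2
Research, 2
Sales, 1


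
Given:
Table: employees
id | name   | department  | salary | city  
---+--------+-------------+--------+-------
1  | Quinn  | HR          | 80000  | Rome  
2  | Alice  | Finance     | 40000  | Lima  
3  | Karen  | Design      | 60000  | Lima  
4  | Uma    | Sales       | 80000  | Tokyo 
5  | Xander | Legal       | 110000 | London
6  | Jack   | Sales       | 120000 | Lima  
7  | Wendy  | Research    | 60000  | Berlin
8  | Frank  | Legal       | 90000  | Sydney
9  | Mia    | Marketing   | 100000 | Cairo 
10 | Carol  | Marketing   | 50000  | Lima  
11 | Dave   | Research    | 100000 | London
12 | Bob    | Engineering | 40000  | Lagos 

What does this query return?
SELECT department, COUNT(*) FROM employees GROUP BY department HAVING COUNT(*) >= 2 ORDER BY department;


Groups with count >= 2:
  Legal: 2 -> PASS
  Marketing: 2 -> PASS
  Research: 2 -> PASS
  Sales: 2 -> PASS
  Design: 1 -> filtered out
  Engineering: 1 -> filtered out
  Finance: 1 -> filtered out
  HR: 1 -> filtered out


4 groups:
Legal, 2
Marketing, 2
Research, 2
Sales, 2


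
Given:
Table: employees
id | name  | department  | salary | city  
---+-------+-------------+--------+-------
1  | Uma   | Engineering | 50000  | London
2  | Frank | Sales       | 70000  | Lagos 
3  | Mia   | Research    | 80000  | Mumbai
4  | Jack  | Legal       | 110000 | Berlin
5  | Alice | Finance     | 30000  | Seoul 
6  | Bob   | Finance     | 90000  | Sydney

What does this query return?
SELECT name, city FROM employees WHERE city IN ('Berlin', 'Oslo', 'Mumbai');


Filtering: city IN ('Berlin', 'Oslo', 'Mumbai')
Matching: 2 rows

2 rows:
Mia, Mumbai
Jack, Berlin


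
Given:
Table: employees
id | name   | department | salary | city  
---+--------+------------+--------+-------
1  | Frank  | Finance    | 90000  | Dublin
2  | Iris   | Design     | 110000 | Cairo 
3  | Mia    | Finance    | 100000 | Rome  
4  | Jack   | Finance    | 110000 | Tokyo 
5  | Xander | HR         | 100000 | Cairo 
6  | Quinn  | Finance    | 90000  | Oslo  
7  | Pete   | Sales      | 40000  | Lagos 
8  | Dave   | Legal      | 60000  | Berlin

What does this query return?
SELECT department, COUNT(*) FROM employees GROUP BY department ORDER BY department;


Assigning each row to its department group:
  Frank -> Finance
  Iris -> Design
  Mia -> Finance
  Jack -> Finance
  Xander -> HR
  Quinn -> Finance
  Pete -> Sales
  Dave -> Legal


5 groups:
Design, 1
Finance, 4
HR, 1
Legal, 1
Sales, 1


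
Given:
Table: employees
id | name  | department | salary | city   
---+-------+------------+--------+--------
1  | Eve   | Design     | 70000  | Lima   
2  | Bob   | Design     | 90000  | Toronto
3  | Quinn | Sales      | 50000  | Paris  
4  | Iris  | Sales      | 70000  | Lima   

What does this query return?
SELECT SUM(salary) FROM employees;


SUM(salary) = 70000 + 90000 + 50000 + 70000 = 280000

280000


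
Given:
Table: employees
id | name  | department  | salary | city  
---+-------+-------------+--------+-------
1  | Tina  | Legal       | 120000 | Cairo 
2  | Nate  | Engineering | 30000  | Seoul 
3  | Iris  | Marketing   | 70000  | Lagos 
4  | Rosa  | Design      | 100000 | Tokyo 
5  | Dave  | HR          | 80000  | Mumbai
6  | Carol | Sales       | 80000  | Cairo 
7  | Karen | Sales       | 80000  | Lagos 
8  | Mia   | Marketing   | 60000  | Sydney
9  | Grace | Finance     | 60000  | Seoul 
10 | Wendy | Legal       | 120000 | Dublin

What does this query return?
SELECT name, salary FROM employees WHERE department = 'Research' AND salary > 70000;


Filtering: department = 'Research' AND salary > 70000
Matching: 0 rows

Empty result set (0 rows)


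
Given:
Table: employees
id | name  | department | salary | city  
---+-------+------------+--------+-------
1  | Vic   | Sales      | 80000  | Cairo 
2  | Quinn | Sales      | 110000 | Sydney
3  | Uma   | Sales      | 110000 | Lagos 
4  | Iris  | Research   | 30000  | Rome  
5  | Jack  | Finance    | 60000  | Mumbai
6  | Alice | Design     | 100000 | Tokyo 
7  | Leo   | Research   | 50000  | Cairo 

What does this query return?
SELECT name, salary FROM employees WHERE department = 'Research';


Filtering: department = 'Research'
Matching rows: 2

2 rows:
Iris, 30000
Leo, 50000


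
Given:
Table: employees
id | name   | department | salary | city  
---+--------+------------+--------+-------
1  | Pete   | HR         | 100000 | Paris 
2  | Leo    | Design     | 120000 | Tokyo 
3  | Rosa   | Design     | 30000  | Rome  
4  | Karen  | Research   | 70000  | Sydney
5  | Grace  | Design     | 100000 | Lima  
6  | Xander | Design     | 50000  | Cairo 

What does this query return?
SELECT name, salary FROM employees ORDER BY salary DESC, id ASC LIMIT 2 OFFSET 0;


Sort by salary DESC (id ASC tiebreak), then skip 0 and take 2
Rows 1 through 2

2 rows:
Leo, 120000
Pete, 100000
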